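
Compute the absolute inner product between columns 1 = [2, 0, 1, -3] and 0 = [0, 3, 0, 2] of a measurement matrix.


Inner product: 2*0 + 0*3 + 1*0 + -3*2
Products: [0, 0, 0, -6]
Sum = -6.
|dot| = 6.

6


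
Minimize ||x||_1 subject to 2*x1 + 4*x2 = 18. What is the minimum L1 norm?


Axis intercepts:
  x1 = 9, x2 = 0: L1 = 9
  x1 = 0, x2 = 9/2: L1 = 9/2
x* = (0, 9/2)
||x*||_1 = 9/2.

9/2


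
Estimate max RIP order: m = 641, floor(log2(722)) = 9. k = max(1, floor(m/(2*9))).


floor(log2(722)) = 9.
2*9 = 18.
m/(2*floor(log2(n))) = 641/18 ≈ 35.6111.
floor = 35.
k = max(1, 35) = 35.

35


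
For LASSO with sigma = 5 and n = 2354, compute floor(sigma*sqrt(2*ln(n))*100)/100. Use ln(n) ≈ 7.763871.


ln(2354) ≈ 7.763871.
2*ln(n) ≈ 15.527742.
sqrt(2*ln(n)) ≈ sqrt(15.527742) ≈ 3.940526.
lambda ≈ 5*3.940526 = 19.70263.
floor(lambda*100)/100 = 19.70.

19.70


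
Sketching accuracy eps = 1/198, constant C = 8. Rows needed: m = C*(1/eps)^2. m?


1/eps = 198.
(1/eps)^2 = 39204.
m = 8*39204 = 313632.

313632


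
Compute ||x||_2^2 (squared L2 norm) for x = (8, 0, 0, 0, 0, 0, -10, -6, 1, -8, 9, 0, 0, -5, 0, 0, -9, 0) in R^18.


Non-zero entries: [(0, 8), (6, -10), (7, -6), (8, 1), (9, -8), (10, 9), (13, -5), (16, -9)]
Squares: [64, 100, 36, 1, 64, 81, 25, 81]
||x||_2^2 = sum = 452.

452


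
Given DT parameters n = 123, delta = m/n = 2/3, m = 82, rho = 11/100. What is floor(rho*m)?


m = 2/3*123 = 82.
rho = 11/100.
rho*m = 11/100*82 = 9.02.
k = floor(9.02) = 9.

9


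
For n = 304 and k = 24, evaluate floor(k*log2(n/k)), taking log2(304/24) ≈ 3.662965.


log2(n/k) = log2(304/24) ≈ 3.662965.
k*log2(n/k) ≈ 24*3.662965 = 87.91116.
floor(87.91116) = 87.

87


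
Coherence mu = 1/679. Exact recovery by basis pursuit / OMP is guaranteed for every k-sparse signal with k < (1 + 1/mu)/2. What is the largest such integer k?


1/mu = 679.
1 + 1/mu = 680.
(1 + 1/mu)/2 = 340 is an integer and the inequality is strict, so k_max = 340 - 1 = 339.

339


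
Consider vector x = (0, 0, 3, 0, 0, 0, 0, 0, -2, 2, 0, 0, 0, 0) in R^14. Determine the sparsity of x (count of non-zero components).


Non-zero positions: [2, 8, 9].
Sparsity = 3.

3


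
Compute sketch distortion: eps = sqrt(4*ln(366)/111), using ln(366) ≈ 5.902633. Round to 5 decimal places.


ln(366) ≈ 5.902633.
4*ln(N)/m ≈ 4*5.902633/111 ≈ 0.2127075.
eps = sqrt(0.2127075) ≈ 0.4612022 ≈ 0.46120.

0.46120


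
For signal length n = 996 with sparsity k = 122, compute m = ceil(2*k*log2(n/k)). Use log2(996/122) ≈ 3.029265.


log2(n/k) = log2(996/122) ≈ 3.029265.
2*k*log2(n/k) ≈ 2*122*3.029265 = 739.14066.
m = ceil(739.14066) = 740.

740


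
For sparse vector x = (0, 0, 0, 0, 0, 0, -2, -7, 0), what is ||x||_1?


Non-zero entries: [(6, -2), (7, -7)]
Absolute values: [2, 7]
||x||_1 = sum = 9.

9


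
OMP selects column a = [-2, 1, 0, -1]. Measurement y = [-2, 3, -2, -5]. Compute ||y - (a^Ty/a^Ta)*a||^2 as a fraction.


a^T a = 6.
a^T y = 12.
coeff = 12/6 = 2.
||r||^2 = 18.

18


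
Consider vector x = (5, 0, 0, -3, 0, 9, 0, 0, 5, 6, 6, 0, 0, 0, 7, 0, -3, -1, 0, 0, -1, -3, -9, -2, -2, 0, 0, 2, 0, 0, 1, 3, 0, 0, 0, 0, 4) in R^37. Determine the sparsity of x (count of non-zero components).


Non-zero positions: [0, 3, 5, 8, 9, 10, 14, 16, 17, 20, 21, 22, 23, 24, 27, 30, 31, 36].
Sparsity = 18.

18


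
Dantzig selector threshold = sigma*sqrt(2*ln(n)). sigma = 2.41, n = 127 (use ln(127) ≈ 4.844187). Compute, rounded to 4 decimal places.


ln(127) ≈ 4.844187.
2*ln(n) ≈ 9.688374.
sqrt(2*ln(n)) ≈ sqrt(9.688374) ≈ 3.112615.
threshold ≈ 2.41*3.112615 = 7.50140215 ≈ 7.5014.

7.5014


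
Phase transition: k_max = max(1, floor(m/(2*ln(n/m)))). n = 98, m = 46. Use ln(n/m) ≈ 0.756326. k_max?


n/m = 98/46 = 49/23.
ln(n/m) ≈ 0.756326.
2*ln(n/m) ≈ 1.512652.
m/(2*ln(n/m)) ≈ 46/1.512652 ≈ 30.4102.
floor = 30.
k_max = max(1, 30) = 30.

30


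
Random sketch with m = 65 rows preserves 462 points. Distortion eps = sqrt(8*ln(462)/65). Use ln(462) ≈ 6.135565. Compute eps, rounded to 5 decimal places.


ln(462) ≈ 6.135565.
8*ln(N)/m ≈ 8*6.135565/65 ≈ 0.75514646.
eps = sqrt(0.75514646) ≈ 0.8689916 ≈ 0.86899.

0.86899


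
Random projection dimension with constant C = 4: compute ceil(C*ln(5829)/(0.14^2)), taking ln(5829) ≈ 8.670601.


ln(5829) ≈ 8.670601.
eps^2 = 0.14^2 = 0.0196.
C*ln(N)/eps^2 ≈ 4*8.670601/0.0196 ≈ 1769.5104.
m = ceil(1769.5104) = 1770.

1770


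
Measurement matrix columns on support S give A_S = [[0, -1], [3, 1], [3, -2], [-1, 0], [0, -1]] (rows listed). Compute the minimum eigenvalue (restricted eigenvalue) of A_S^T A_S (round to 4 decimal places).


A_S^T A_S = [[19, -3], [-3, 7]].
trace = 26.
det = 124.
disc = trace^2 - 4*det = 676 - 4*124 = 180.
sqrt(180) ≈ 13.416408.
lam_min = (26 - sqrt(180))/2 ≈ (26 - 13.416408)/2 = 6.291796 ≈ 6.2918.

6.2918


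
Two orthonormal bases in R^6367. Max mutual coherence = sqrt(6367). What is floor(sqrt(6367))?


79^2 = 6241 <= 6367 < 6400 = 80^2, so 79 <= sqrt(6367) < 80.
floor(sqrt(6367)) = 79.

79


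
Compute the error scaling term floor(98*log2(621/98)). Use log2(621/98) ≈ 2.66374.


log2(n/k) = log2(621/98) ≈ 2.66374.
k*log2(n/k) ≈ 98*2.66374 = 261.04652.
floor(261.04652) = 261.

261


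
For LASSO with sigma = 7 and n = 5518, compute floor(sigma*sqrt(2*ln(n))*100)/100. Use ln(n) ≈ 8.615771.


ln(5518) ≈ 8.615771.
2*ln(n) ≈ 17.231542.
sqrt(2*ln(n)) ≈ sqrt(17.231542) ≈ 4.151089.
lambda ≈ 7*4.151089 = 29.057623.
floor(lambda*100)/100 = 29.05.

29.05


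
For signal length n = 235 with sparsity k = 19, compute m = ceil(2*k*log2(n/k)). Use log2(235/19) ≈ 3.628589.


log2(n/k) = log2(235/19) ≈ 3.628589.
2*k*log2(n/k) ≈ 2*19*3.628589 = 137.886382.
m = ceil(137.886382) = 138.

138


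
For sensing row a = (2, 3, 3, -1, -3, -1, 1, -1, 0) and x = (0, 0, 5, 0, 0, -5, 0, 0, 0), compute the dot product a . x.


Non-zero terms: ['3*5', '-1*-5']
Products: [15, 5]
y = sum = 20.

20


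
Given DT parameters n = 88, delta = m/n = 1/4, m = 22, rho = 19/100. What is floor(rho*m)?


m = 1/4*88 = 22.
rho = 19/100.
rho*m = 19/100*22 = 4.18.
k = floor(4.18) = 4.

4


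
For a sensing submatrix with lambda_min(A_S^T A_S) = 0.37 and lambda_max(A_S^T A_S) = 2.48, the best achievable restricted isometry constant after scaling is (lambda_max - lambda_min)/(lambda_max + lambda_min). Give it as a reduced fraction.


lambda_max - lambda_min = 2.48 - 0.37 = 2.11.
lambda_max + lambda_min = 2.48 + 0.37 = 2.85.
delta = 2.11/2.85 = 211/285.

211/285


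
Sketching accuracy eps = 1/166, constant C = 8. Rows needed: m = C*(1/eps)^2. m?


1/eps = 166.
(1/eps)^2 = 27556.
m = 8*27556 = 220448.

220448


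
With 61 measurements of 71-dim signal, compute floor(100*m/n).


100*m/n = 100*61/71 ≈ 85.9155.
floor = 85.

85


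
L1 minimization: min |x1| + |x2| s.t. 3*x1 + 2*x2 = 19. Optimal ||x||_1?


Axis intercepts:
  x1 = 19/3, x2 = 0: L1 = 19/3
  x1 = 0, x2 = 19/2: L1 = 19/2
x* = (19/3, 0)
||x*||_1 = 19/3.

19/3


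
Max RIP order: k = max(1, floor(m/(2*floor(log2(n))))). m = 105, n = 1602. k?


floor(log2(1602)) = 10.
2*10 = 20.
m/(2*floor(log2(n))) = 105/20 ≈ 5.25.
floor = 5.
k = max(1, 5) = 5.

5


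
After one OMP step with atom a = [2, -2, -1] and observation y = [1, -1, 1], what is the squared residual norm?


a^T a = 9.
a^T y = 3.
coeff = 3/9 = 1/3.
||r||^2 = 2.

2


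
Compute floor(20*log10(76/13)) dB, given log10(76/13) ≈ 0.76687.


||x||/||e|| = 76/13.
log10(76/13) ≈ 0.76687.
20*log10(||x||/||e||) ≈ 20*0.76687 = 15.3374.
floor(15.3374) = 15.

15


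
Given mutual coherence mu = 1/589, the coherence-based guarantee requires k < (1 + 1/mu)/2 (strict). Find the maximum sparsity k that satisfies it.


1/mu = 589.
1 + 1/mu = 590.
(1 + 1/mu)/2 = 295 is an integer and the inequality is strict, so k_max = 295 - 1 = 294.

294


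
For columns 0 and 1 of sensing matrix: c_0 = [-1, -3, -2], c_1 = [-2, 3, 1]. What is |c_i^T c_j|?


Inner product: -1*-2 + -3*3 + -2*1
Products: [2, -9, -2]
Sum = -9.
|dot| = 9.

9


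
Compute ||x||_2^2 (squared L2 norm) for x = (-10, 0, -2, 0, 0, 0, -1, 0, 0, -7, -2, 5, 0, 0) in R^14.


Non-zero entries: [(0, -10), (2, -2), (6, -1), (9, -7), (10, -2), (11, 5)]
Squares: [100, 4, 1, 49, 4, 25]
||x||_2^2 = sum = 183.

183


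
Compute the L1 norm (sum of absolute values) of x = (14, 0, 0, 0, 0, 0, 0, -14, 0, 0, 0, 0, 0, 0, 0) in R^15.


Non-zero entries: [(0, 14), (7, -14)]
Absolute values: [14, 14]
||x||_1 = sum = 28.

28


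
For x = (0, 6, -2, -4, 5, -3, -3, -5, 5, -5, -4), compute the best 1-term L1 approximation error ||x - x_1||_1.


Sorted |x_i| descending: [6, 5, 5, 5, 5, 4, 4, 3, 3, 2, 0]
Keep top 1: [6]
Tail entries: [5, 5, 5, 5, 4, 4, 3, 3, 2, 0]
L1 error = sum of tail = 36.

36


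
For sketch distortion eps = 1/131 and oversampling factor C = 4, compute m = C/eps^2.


1/eps = 131.
(1/eps)^2 = 17161.
m = 4*17161 = 68644.

68644


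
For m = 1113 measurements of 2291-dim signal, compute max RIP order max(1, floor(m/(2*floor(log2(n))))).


floor(log2(2291)) = 11.
2*11 = 22.
m/(2*floor(log2(n))) = 1113/22 ≈ 50.5909.
floor = 50.
k = max(1, 50) = 50.

50


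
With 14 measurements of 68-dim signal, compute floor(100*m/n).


100*m/n = 100*14/68 ≈ 20.5882.
floor = 20.

20


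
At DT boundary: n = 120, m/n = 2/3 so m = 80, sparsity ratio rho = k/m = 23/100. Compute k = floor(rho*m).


m = 2/3*120 = 80.
rho = 23/100.
rho*m = 23/100*80 = 18.4.
k = floor(18.4) = 18.

18


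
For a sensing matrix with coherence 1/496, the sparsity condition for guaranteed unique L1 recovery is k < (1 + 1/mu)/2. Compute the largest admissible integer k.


1/mu = 496.
1 + 1/mu = 497.
(1 + 1/mu)/2 = 248.5 is not an integer, so k_max = floor(248.5) = 248.

248


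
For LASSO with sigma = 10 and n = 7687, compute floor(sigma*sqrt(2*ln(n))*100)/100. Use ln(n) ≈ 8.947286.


ln(7687) ≈ 8.947286.
2*ln(n) ≈ 17.894572.
sqrt(2*ln(n)) ≈ sqrt(17.894572) ≈ 4.230198.
lambda ≈ 10*4.230198 = 42.30198.
floor(lambda*100)/100 = 42.30.

42.30


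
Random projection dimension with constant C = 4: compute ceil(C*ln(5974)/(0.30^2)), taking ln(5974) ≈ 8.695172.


ln(5974) ≈ 8.695172.
eps^2 = 0.30^2 = 0.09.
C*ln(N)/eps^2 ≈ 4*8.695172/0.09 ≈ 386.4521.
m = ceil(386.4521) = 387.

387


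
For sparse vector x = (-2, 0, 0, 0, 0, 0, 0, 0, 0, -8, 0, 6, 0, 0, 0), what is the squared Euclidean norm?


Non-zero entries: [(0, -2), (9, -8), (11, 6)]
Squares: [4, 64, 36]
||x||_2^2 = sum = 104.

104


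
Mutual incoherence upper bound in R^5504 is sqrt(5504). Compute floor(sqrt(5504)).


74^2 = 5476 <= 5504 < 5625 = 75^2, so 74 <= sqrt(5504) < 75.
floor(sqrt(5504)) = 74.

74


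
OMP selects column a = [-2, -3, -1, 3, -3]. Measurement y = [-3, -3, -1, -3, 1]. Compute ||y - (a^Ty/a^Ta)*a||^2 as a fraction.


a^T a = 32.
a^T y = 4.
coeff = 4/32 = 1/8.
||r||^2 = 57/2.

57/2


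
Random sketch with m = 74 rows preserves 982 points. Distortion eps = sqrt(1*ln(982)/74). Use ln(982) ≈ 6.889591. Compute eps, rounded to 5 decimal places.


ln(982) ≈ 6.889591.
1*ln(N)/m ≈ 1*6.889591/74 ≈ 0.09310258.
eps = sqrt(0.09310258) ≈ 0.3051272 ≈ 0.30513.

0.30513


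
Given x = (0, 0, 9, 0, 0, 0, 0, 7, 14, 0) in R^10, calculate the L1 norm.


Non-zero entries: [(2, 9), (7, 7), (8, 14)]
Absolute values: [9, 7, 14]
||x||_1 = sum = 30.

30


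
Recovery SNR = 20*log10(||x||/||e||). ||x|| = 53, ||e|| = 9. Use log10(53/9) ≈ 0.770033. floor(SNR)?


||x||/||e|| = 53/9.
log10(53/9) ≈ 0.770033.
20*log10(||x||/||e||) ≈ 20*0.770033 = 15.40066.
floor(15.40066) = 15.

15


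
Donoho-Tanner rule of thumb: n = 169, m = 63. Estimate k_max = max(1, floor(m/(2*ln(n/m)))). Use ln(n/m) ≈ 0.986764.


n/m = 169/63.
ln(n/m) ≈ 0.986764.
2*ln(n/m) ≈ 1.973528.
m/(2*ln(n/m)) ≈ 63/1.973528 ≈ 31.9225.
floor = 31.
k_max = max(1, 31) = 31.

31


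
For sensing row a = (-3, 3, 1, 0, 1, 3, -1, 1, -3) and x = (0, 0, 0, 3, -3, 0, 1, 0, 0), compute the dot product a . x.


Non-zero terms: ['0*3', '1*-3', '-1*1']
Products: [0, -3, -1]
y = sum = -4.

-4


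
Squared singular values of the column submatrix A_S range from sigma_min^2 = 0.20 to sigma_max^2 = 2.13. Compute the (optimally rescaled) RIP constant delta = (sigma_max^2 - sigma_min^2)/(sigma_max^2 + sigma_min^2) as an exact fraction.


lambda_max - lambda_min = 2.13 - 0.20 = 1.93.
lambda_max + lambda_min = 2.13 + 0.20 = 2.33.
delta = 1.93/2.33 = 193/233.

193/233


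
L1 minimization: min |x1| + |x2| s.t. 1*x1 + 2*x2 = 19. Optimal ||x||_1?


Axis intercepts:
  x1 = 19, x2 = 0: L1 = 19
  x1 = 0, x2 = 19/2: L1 = 19/2
x* = (0, 19/2)
||x*||_1 = 19/2.

19/2


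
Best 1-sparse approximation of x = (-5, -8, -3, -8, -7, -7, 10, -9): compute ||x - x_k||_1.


Sorted |x_i| descending: [10, 9, 8, 8, 7, 7, 5, 3]
Keep top 1: [10]
Tail entries: [9, 8, 8, 7, 7, 5, 3]
L1 error = sum of tail = 47.

47


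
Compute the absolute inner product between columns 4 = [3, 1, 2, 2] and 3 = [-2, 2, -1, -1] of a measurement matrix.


Inner product: 3*-2 + 1*2 + 2*-1 + 2*-1
Products: [-6, 2, -2, -2]
Sum = -8.
|dot| = 8.

8


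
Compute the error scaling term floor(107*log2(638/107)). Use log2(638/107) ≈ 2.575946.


log2(n/k) = log2(638/107) ≈ 2.575946.
k*log2(n/k) ≈ 107*2.575946 = 275.626222.
floor(275.626222) = 275.

275


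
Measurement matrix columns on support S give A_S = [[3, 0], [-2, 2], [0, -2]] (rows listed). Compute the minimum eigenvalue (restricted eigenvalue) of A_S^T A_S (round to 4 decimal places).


A_S^T A_S = [[13, -4], [-4, 8]].
trace = 21.
det = 88.
disc = trace^2 - 4*det = 441 - 4*88 = 89.
sqrt(89) ≈ 9.433981.
lam_min = (21 - sqrt(89))/2 ≈ (21 - 9.433981)/2 = 5.7830095 ≈ 5.7830.

5.7830


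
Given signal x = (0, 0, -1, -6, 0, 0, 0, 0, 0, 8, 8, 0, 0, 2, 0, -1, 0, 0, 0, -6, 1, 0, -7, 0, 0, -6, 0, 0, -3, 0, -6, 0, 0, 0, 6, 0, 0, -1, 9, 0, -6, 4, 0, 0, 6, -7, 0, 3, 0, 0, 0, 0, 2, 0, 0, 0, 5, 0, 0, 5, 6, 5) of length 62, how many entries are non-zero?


Non-zero positions: [2, 3, 9, 10, 13, 15, 19, 20, 22, 25, 28, 30, 34, 37, 38, 40, 41, 44, 45, 47, 52, 56, 59, 60, 61].
Sparsity = 25.

25


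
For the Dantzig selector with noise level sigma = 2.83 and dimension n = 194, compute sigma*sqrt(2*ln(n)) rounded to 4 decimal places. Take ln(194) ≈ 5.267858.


ln(194) ≈ 5.267858.
2*ln(n) ≈ 10.535716.
sqrt(2*ln(n)) ≈ sqrt(10.535716) ≈ 3.245877.
threshold ≈ 2.83*3.245877 = 9.18583191 ≈ 9.1858.

9.1858


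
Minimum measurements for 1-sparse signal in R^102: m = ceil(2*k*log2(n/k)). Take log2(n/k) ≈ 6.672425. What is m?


log2(n/k) = log2(102/1) ≈ 6.672425.
2*k*log2(n/k) ≈ 2*1*6.672425 = 13.34485.
m = ceil(13.34485) = 14.

14


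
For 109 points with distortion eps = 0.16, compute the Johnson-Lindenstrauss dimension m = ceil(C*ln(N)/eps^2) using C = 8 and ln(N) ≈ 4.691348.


ln(109) ≈ 4.691348.
eps^2 = 0.16^2 = 0.0256.
C*ln(N)/eps^2 ≈ 8*4.691348/0.0256 ≈ 1466.0463.
m = ceil(1466.0463) = 1467.

1467


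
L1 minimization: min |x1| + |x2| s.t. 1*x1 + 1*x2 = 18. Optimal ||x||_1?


Axis intercepts:
  x1 = 18, x2 = 0: L1 = 18
  x1 = 0, x2 = 18: L1 = 18
x* = (18, 0)
||x*||_1 = 18.

18


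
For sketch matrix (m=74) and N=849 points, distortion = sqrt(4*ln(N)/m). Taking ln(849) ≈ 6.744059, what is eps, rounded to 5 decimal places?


ln(849) ≈ 6.744059.
4*ln(N)/m ≈ 4*6.744059/74 ≈ 0.36454373.
eps = sqrt(0.36454373) ≈ 0.6037746 ≈ 0.60377.

0.60377


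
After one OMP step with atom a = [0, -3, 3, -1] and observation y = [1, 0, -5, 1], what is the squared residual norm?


a^T a = 19.
a^T y = -16.
coeff = -16/19 = -16/19.
||r||^2 = 257/19.

257/19


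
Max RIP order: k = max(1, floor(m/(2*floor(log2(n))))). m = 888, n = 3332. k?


floor(log2(3332)) = 11.
2*11 = 22.
m/(2*floor(log2(n))) = 888/22 ≈ 40.3636.
floor = 40.
k = max(1, 40) = 40.

40


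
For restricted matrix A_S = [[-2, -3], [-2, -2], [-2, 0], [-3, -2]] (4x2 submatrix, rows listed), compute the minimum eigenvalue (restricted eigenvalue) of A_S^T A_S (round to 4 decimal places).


A_S^T A_S = [[21, 16], [16, 17]].
trace = 38.
det = 101.
disc = trace^2 - 4*det = 1444 - 4*101 = 1040.
sqrt(1040) ≈ 32.249031.
lam_min = (38 - sqrt(1040))/2 ≈ (38 - 32.249031)/2 = 2.8754845 ≈ 2.8755.

2.8755


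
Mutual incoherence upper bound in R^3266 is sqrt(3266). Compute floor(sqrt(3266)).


57^2 = 3249 <= 3266 < 3364 = 58^2, so 57 <= sqrt(3266) < 58.
floor(sqrt(3266)) = 57.

57


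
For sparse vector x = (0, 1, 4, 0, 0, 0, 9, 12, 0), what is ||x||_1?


Non-zero entries: [(1, 1), (2, 4), (6, 9), (7, 12)]
Absolute values: [1, 4, 9, 12]
||x||_1 = sum = 26.

26


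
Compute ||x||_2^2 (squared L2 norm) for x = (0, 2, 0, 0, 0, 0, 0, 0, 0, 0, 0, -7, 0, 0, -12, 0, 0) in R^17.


Non-zero entries: [(1, 2), (11, -7), (14, -12)]
Squares: [4, 49, 144]
||x||_2^2 = sum = 197.

197


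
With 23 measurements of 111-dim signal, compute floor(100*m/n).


100*m/n = 100*23/111 ≈ 20.7207.
floor = 20.

20


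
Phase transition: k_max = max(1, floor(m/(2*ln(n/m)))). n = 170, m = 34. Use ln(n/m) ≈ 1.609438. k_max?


n/m = 170/34 = 5.
ln(n/m) ≈ 1.609438.
2*ln(n/m) ≈ 3.218876.
m/(2*ln(n/m)) ≈ 34/3.218876 ≈ 10.5627.
floor = 10.
k_max = max(1, 10) = 10.

10


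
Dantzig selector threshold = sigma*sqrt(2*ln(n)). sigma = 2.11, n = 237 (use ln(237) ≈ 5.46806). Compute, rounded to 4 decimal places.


ln(237) ≈ 5.46806.
2*ln(n) ≈ 10.93612.
sqrt(2*ln(n)) ≈ sqrt(10.93612) ≈ 3.30698.
threshold ≈ 2.11*3.30698 = 6.9777278 ≈ 6.9777.

6.9777


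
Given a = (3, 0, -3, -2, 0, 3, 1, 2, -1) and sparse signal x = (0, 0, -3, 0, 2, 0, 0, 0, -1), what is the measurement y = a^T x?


Non-zero terms: ['-3*-3', '0*2', '-1*-1']
Products: [9, 0, 1]
y = sum = 10.

10


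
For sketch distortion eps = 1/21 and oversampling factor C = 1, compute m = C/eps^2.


1/eps = 21.
(1/eps)^2 = 441.
m = 1*441 = 441.

441


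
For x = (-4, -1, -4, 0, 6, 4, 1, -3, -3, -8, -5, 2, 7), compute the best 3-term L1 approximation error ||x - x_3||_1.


Sorted |x_i| descending: [8, 7, 6, 5, 4, 4, 4, 3, 3, 2, 1, 1, 0]
Keep top 3: [8, 7, 6]
Tail entries: [5, 4, 4, 4, 3, 3, 2, 1, 1, 0]
L1 error = sum of tail = 27.

27


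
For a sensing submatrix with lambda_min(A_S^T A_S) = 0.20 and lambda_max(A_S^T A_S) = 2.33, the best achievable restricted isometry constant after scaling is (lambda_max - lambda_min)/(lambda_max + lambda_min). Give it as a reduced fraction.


lambda_max - lambda_min = 2.33 - 0.20 = 2.13.
lambda_max + lambda_min = 2.33 + 0.20 = 2.53.
delta = 2.13/2.53 = 213/253.

213/253


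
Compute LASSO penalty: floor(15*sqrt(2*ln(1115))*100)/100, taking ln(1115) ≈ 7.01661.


ln(1115) ≈ 7.01661.
2*ln(n) ≈ 14.03322.
sqrt(2*ln(n)) ≈ sqrt(14.03322) ≈ 3.746094.
lambda ≈ 15*3.746094 = 56.19141.
floor(lambda*100)/100 = 56.19.

56.19


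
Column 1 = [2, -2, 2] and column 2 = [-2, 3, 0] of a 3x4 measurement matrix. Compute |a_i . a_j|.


Inner product: 2*-2 + -2*3 + 2*0
Products: [-4, -6, 0]
Sum = -10.
|dot| = 10.

10


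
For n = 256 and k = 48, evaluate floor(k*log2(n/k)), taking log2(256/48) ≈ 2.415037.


log2(n/k) = log2(256/48) ≈ 2.415037.
k*log2(n/k) ≈ 48*2.415037 = 115.921776.
floor(115.921776) = 115.

115


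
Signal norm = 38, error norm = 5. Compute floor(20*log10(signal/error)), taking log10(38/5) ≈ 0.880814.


||x||/||e|| = 38/5.
log10(38/5) ≈ 0.880814.
20*log10(||x||/||e||) ≈ 20*0.880814 = 17.61628.
floor(17.61628) = 17.

17


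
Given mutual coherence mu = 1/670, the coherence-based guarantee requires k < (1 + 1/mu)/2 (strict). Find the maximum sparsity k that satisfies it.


1/mu = 670.
1 + 1/mu = 671.
(1 + 1/mu)/2 = 335.5 is not an integer, so k_max = floor(335.5) = 335.

335


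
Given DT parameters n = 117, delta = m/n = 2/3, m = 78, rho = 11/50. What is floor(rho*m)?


m = 2/3*117 = 78.
rho = 11/50.
rho*m = 11/50*78 = 17.16.
k = floor(17.16) = 17.

17


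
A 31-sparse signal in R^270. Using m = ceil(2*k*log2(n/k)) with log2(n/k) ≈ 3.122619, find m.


log2(n/k) = log2(270/31) ≈ 3.122619.
2*k*log2(n/k) ≈ 2*31*3.122619 = 193.602378.
m = ceil(193.602378) = 194.

194


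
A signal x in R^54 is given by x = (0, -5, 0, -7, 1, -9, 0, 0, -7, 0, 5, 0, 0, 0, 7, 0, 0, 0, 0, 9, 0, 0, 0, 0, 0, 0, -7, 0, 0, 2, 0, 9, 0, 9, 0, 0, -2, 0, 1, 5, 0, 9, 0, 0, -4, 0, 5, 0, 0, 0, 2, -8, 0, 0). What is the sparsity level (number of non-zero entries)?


Non-zero positions: [1, 3, 4, 5, 8, 10, 14, 19, 26, 29, 31, 33, 36, 38, 39, 41, 44, 46, 50, 51].
Sparsity = 20.

20


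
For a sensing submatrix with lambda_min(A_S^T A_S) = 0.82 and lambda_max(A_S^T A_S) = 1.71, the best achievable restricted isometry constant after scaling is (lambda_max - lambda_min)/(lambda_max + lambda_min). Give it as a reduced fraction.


lambda_max - lambda_min = 1.71 - 0.82 = 0.89.
lambda_max + lambda_min = 1.71 + 0.82 = 2.53.
delta = 0.89/2.53 = 89/253.

89/253


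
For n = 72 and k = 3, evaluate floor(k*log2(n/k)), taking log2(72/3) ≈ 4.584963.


log2(n/k) = log2(72/3) ≈ 4.584963.
k*log2(n/k) ≈ 3*4.584963 = 13.754889.
floor(13.754889) = 13.

13


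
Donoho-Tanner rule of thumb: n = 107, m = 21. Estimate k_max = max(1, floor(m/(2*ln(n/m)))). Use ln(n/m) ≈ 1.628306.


n/m = 107/21.
ln(n/m) ≈ 1.628306.
2*ln(n/m) ≈ 3.256612.
m/(2*ln(n/m)) ≈ 21/3.256612 ≈ 6.4484.
floor = 6.
k_max = max(1, 6) = 6.

6


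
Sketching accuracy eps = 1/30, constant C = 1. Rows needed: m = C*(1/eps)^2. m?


1/eps = 30.
(1/eps)^2 = 900.
m = 1*900 = 900.

900


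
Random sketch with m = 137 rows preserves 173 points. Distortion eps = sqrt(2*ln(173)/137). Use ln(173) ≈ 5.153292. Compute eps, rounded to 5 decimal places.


ln(173) ≈ 5.153292.
2*ln(N)/m ≈ 2*5.153292/137 ≈ 0.07523054.
eps = sqrt(0.07523054) ≈ 0.2742819 ≈ 0.27428.

0.27428


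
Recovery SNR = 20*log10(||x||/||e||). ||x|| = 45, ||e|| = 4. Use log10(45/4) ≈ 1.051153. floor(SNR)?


||x||/||e|| = 45/4.
log10(45/4) ≈ 1.051153.
20*log10(||x||/||e||) ≈ 20*1.051153 = 21.02306.
floor(21.02306) = 21.

21


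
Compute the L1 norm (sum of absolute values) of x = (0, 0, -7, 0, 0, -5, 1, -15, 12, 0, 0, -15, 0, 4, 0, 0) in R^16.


Non-zero entries: [(2, -7), (5, -5), (6, 1), (7, -15), (8, 12), (11, -15), (13, 4)]
Absolute values: [7, 5, 1, 15, 12, 15, 4]
||x||_1 = sum = 59.

59


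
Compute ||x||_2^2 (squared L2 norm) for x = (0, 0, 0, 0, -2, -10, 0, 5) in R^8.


Non-zero entries: [(4, -2), (5, -10), (7, 5)]
Squares: [4, 100, 25]
||x||_2^2 = sum = 129.

129


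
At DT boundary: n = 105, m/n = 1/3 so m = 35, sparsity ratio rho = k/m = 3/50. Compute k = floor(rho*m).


m = 1/3*105 = 35.
rho = 3/50.
rho*m = 3/50*35 = 2.1.
k = floor(2.1) = 2.

2


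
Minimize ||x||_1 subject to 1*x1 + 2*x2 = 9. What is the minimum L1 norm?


Axis intercepts:
  x1 = 9, x2 = 0: L1 = 9
  x1 = 0, x2 = 9/2: L1 = 9/2
x* = (0, 9/2)
||x*||_1 = 9/2.

9/2


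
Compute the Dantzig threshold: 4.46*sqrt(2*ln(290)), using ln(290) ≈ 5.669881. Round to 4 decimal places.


ln(290) ≈ 5.669881.
2*ln(n) ≈ 11.339762.
sqrt(2*ln(n)) ≈ sqrt(11.339762) ≈ 3.367456.
threshold ≈ 4.46*3.367456 = 15.01885376 ≈ 15.0189.

15.0189


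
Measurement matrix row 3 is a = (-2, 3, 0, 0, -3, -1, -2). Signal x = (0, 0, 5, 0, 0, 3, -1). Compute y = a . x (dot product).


Non-zero terms: ['0*5', '-1*3', '-2*-1']
Products: [0, -3, 2]
y = sum = -1.

-1


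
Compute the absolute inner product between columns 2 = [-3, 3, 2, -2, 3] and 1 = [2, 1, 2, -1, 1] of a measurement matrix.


Inner product: -3*2 + 3*1 + 2*2 + -2*-1 + 3*1
Products: [-6, 3, 4, 2, 3]
Sum = 6.
|dot| = 6.

6


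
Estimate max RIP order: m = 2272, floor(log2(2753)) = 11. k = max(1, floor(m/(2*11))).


floor(log2(2753)) = 11.
2*11 = 22.
m/(2*floor(log2(n))) = 2272/22 ≈ 103.2727.
floor = 103.
k = max(1, 103) = 103.

103


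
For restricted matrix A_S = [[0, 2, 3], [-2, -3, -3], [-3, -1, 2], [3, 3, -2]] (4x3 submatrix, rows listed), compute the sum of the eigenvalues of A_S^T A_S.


Sum of eigenvalues of A_S^T A_S = trace(A_S^T A_S) = sum of squared column norms of A_S.
A_S^T A_S diagonal: [22, 23, 26].
trace = 22 + 23 + 26 = 71.

71


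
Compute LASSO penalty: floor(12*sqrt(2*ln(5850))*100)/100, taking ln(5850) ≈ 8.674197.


ln(5850) ≈ 8.674197.
2*ln(n) ≈ 17.348394.
sqrt(2*ln(n)) ≈ sqrt(17.348394) ≈ 4.16514.
lambda ≈ 12*4.16514 = 49.98168.
floor(lambda*100)/100 = 49.98.

49.98


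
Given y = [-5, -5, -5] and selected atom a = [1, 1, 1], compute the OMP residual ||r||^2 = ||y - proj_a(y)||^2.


a^T a = 3.
a^T y = -15.
coeff = -15/3 = -5.
||r||^2 = 0.

0


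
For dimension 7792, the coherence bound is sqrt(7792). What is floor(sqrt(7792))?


88^2 = 7744 <= 7792 < 7921 = 89^2, so 88 <= sqrt(7792) < 89.
floor(sqrt(7792)) = 88.

88


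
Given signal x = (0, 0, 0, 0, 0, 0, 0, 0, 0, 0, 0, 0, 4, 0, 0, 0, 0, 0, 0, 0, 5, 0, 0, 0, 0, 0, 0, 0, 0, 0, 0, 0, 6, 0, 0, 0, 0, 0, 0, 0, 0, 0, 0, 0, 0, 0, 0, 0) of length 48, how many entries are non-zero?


Non-zero positions: [12, 20, 32].
Sparsity = 3.

3


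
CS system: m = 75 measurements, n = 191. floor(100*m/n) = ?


100*m/n = 100*75/191 ≈ 39.267.
floor = 39.

39


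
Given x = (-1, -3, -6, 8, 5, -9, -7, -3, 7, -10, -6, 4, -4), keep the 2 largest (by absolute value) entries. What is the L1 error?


Sorted |x_i| descending: [10, 9, 8, 7, 7, 6, 6, 5, 4, 4, 3, 3, 1]
Keep top 2: [10, 9]
Tail entries: [8, 7, 7, 6, 6, 5, 4, 4, 3, 3, 1]
L1 error = sum of tail = 54.

54


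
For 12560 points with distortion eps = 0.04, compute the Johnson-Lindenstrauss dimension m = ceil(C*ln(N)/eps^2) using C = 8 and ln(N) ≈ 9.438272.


ln(12560) ≈ 9.438272.
eps^2 = 0.04^2 = 0.0016.
C*ln(N)/eps^2 ≈ 8*9.438272/0.0016 ≈ 47191.36.
m = ceil(47191.36) = 47192.

47192


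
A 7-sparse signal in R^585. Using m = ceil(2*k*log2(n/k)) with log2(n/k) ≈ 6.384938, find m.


log2(n/k) = log2(585/7) ≈ 6.384938.
2*k*log2(n/k) ≈ 2*7*6.384938 = 89.389132.
m = ceil(89.389132) = 90.

90


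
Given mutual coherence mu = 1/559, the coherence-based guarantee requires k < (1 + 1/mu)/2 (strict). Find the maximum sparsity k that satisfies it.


1/mu = 559.
1 + 1/mu = 560.
(1 + 1/mu)/2 = 280 is an integer and the inequality is strict, so k_max = 280 - 1 = 279.

279


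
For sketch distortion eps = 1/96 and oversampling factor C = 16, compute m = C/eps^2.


1/eps = 96.
(1/eps)^2 = 9216.
m = 16*9216 = 147456.

147456


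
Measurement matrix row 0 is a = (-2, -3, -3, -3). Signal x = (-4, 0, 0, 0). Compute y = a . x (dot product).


Non-zero terms: ['-2*-4']
Products: [8]
y = sum = 8.

8


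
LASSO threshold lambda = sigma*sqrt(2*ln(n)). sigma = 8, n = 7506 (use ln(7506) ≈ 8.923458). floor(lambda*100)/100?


ln(7506) ≈ 8.923458.
2*ln(n) ≈ 17.846916.
sqrt(2*ln(n)) ≈ sqrt(17.846916) ≈ 4.224561.
lambda ≈ 8*4.224561 = 33.796488.
floor(lambda*100)/100 = 33.79.

33.79


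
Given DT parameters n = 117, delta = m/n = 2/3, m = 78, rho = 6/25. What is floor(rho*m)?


m = 2/3*117 = 78.
rho = 6/25.
rho*m = 6/25*78 = 18.72.
k = floor(18.72) = 18.

18


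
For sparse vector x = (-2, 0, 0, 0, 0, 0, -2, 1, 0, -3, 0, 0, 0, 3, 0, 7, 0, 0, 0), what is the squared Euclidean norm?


Non-zero entries: [(0, -2), (6, -2), (7, 1), (9, -3), (13, 3), (15, 7)]
Squares: [4, 4, 1, 9, 9, 49]
||x||_2^2 = sum = 76.

76


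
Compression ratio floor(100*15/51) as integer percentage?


100*m/n = 100*15/51 ≈ 29.4118.
floor = 29.

29


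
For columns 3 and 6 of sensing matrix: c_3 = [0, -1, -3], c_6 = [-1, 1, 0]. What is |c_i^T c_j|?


Inner product: 0*-1 + -1*1 + -3*0
Products: [0, -1, 0]
Sum = -1.
|dot| = 1.

1


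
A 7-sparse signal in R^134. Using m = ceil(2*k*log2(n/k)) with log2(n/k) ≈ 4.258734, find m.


log2(n/k) = log2(134/7) ≈ 4.258734.
2*k*log2(n/k) ≈ 2*7*4.258734 = 59.622276.
m = ceil(59.622276) = 60.

60


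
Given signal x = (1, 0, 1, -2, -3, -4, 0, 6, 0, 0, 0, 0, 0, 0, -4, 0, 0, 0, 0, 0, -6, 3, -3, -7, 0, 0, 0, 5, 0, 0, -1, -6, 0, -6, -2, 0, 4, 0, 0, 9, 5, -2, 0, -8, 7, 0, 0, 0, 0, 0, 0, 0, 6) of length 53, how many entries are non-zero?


Non-zero positions: [0, 2, 3, 4, 5, 7, 14, 20, 21, 22, 23, 27, 30, 31, 33, 34, 36, 39, 40, 41, 43, 44, 52].
Sparsity = 23.

23


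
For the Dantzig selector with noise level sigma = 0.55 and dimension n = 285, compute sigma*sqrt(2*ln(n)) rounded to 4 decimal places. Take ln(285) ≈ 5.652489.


ln(285) ≈ 5.652489.
2*ln(n) ≈ 11.304978.
sqrt(2*ln(n)) ≈ sqrt(11.304978) ≈ 3.362288.
threshold ≈ 0.55*3.362288 = 1.8492584 ≈ 1.8493.

1.8493


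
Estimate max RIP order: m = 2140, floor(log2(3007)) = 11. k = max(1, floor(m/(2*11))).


floor(log2(3007)) = 11.
2*11 = 22.
m/(2*floor(log2(n))) = 2140/22 ≈ 97.2727.
floor = 97.
k = max(1, 97) = 97.

97


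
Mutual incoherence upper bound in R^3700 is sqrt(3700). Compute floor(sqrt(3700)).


60^2 = 3600 <= 3700 < 3721 = 61^2, so 60 <= sqrt(3700) < 61.
floor(sqrt(3700)) = 60.

60


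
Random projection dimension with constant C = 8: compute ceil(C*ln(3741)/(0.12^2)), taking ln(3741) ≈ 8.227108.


ln(3741) ≈ 8.227108.
eps^2 = 0.12^2 = 0.0144.
C*ln(N)/eps^2 ≈ 8*8.227108/0.0144 ≈ 4570.6156.
m = ceil(4570.6156) = 4571.

4571


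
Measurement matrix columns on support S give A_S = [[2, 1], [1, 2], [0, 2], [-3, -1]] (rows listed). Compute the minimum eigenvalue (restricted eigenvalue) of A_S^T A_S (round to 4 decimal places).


A_S^T A_S = [[14, 7], [7, 10]].
trace = 24.
det = 91.
disc = trace^2 - 4*det = 576 - 4*91 = 212.
sqrt(212) ≈ 14.560220.
lam_min = (24 - sqrt(212))/2 ≈ (24 - 14.560220)/2 = 4.71989 ≈ 4.7199.

4.7199


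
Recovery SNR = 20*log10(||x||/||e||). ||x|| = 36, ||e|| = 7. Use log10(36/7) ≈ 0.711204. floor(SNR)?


||x||/||e|| = 36/7.
log10(36/7) ≈ 0.711204.
20*log10(||x||/||e||) ≈ 20*0.711204 = 14.22408.
floor(14.22408) = 14.

14


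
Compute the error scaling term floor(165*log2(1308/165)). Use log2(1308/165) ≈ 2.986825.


log2(n/k) = log2(1308/165) ≈ 2.986825.
k*log2(n/k) ≈ 165*2.986825 = 492.826125.
floor(492.826125) = 492.

492


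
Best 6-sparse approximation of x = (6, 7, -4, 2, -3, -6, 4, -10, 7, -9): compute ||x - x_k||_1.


Sorted |x_i| descending: [10, 9, 7, 7, 6, 6, 4, 4, 3, 2]
Keep top 6: [10, 9, 7, 7, 6, 6]
Tail entries: [4, 4, 3, 2]
L1 error = sum of tail = 13.

13


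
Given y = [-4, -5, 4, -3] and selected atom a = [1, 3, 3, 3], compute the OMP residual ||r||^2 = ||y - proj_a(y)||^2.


a^T a = 28.
a^T y = -16.
coeff = -16/28 = -4/7.
||r||^2 = 398/7.

398/7


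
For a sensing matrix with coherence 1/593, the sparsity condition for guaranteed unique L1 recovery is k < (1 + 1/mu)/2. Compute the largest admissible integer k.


1/mu = 593.
1 + 1/mu = 594.
(1 + 1/mu)/2 = 297 is an integer and the inequality is strict, so k_max = 297 - 1 = 296.

296


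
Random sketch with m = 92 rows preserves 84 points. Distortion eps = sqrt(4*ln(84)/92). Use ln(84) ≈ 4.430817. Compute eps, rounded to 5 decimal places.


ln(84) ≈ 4.430817.
4*ln(N)/m ≈ 4*4.430817/92 ≈ 0.19264422.
eps = sqrt(0.19264422) ≈ 0.4389125 ≈ 0.43891.

0.43891


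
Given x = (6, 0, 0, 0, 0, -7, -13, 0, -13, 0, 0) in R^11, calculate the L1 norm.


Non-zero entries: [(0, 6), (5, -7), (6, -13), (8, -13)]
Absolute values: [6, 7, 13, 13]
||x||_1 = sum = 39.

39


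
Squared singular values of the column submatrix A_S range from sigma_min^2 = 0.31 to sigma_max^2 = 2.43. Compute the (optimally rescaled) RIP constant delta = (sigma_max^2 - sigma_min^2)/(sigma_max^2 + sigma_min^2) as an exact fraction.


lambda_max - lambda_min = 2.43 - 0.31 = 2.12.
lambda_max + lambda_min = 2.43 + 0.31 = 2.74.
delta = 2.12/2.74 = 212/274 = 106/137.

106/137


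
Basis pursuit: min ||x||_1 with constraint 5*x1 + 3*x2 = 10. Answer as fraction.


Axis intercepts:
  x1 = 2, x2 = 0: L1 = 2
  x1 = 0, x2 = 10/3: L1 = 10/3
x* = (2, 0)
||x*||_1 = 2.

2


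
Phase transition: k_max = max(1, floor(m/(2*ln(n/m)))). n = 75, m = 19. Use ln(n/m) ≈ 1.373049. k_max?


n/m = 75/19.
ln(n/m) ≈ 1.373049.
2*ln(n/m) ≈ 2.746098.
m/(2*ln(n/m)) ≈ 19/2.746098 ≈ 6.9189.
floor = 6.
k_max = max(1, 6) = 6.

6


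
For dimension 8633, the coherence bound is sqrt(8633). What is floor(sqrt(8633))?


92^2 = 8464 <= 8633 < 8649 = 93^2, so 92 <= sqrt(8633) < 93.
floor(sqrt(8633)) = 92.

92


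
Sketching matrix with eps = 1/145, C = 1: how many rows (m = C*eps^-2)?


1/eps = 145.
(1/eps)^2 = 21025.
m = 1*21025 = 21025.

21025


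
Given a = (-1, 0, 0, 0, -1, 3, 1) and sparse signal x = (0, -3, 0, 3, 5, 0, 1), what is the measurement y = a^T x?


Non-zero terms: ['0*-3', '0*3', '-1*5', '1*1']
Products: [0, 0, -5, 1]
y = sum = -4.

-4


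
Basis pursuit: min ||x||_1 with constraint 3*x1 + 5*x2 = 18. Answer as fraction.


Axis intercepts:
  x1 = 6, x2 = 0: L1 = 6
  x1 = 0, x2 = 18/5: L1 = 18/5
x* = (0, 18/5)
||x*||_1 = 18/5.

18/5


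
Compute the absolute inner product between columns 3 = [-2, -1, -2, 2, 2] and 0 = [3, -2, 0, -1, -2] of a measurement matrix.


Inner product: -2*3 + -1*-2 + -2*0 + 2*-1 + 2*-2
Products: [-6, 2, 0, -2, -4]
Sum = -10.
|dot| = 10.

10


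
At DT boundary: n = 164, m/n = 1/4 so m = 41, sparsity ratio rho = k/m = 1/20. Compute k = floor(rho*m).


m = 1/4*164 = 41.
rho = 1/20.
rho*m = 1/20*41 = 2.05.
k = floor(2.05) = 2.

2


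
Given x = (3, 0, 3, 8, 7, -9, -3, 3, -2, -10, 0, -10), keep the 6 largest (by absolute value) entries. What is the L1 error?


Sorted |x_i| descending: [10, 10, 9, 8, 7, 3, 3, 3, 3, 2, 0, 0]
Keep top 6: [10, 10, 9, 8, 7, 3]
Tail entries: [3, 3, 3, 2, 0, 0]
L1 error = sum of tail = 11.

11


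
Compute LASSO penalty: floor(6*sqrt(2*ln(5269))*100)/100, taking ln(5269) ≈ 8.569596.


ln(5269) ≈ 8.569596.
2*ln(n) ≈ 17.139192.
sqrt(2*ln(n)) ≈ sqrt(17.139192) ≈ 4.139951.
lambda ≈ 6*4.139951 = 24.839706.
floor(lambda*100)/100 = 24.83.

24.83


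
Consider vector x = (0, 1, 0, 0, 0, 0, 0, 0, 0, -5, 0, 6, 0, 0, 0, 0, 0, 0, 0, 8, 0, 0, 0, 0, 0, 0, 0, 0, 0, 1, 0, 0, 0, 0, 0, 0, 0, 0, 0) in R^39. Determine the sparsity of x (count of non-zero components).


Non-zero positions: [1, 9, 11, 19, 29].
Sparsity = 5.

5


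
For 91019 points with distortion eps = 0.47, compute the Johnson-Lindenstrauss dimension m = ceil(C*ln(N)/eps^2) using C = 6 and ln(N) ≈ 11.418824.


ln(91019) ≈ 11.418824.
eps^2 = 0.47^2 = 0.2209.
C*ln(N)/eps^2 ≈ 6*11.418824/0.2209 ≈ 310.1537.
m = ceil(310.1537) = 311.

311


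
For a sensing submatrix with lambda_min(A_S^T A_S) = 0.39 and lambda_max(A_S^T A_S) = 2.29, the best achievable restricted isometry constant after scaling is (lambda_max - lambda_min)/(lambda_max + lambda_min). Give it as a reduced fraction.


lambda_max - lambda_min = 2.29 - 0.39 = 1.90.
lambda_max + lambda_min = 2.29 + 0.39 = 2.68.
delta = 1.90/2.68 = 190/268 = 95/134.

95/134


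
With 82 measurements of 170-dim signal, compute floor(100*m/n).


100*m/n = 100*82/170 ≈ 48.2353.
floor = 48.

48


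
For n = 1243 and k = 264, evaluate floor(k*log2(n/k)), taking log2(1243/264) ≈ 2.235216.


log2(n/k) = log2(1243/264) ≈ 2.235216.
k*log2(n/k) ≈ 264*2.235216 = 590.097024.
floor(590.097024) = 590.

590


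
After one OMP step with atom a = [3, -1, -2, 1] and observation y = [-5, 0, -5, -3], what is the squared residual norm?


a^T a = 15.
a^T y = -8.
coeff = -8/15 = -8/15.
||r||^2 = 821/15.

821/15


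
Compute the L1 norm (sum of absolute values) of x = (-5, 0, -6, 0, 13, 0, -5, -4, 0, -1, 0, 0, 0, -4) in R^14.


Non-zero entries: [(0, -5), (2, -6), (4, 13), (6, -5), (7, -4), (9, -1), (13, -4)]
Absolute values: [5, 6, 13, 5, 4, 1, 4]
||x||_1 = sum = 38.

38


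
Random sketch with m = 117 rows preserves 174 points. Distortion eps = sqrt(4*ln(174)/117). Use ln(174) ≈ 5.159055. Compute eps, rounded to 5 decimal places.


ln(174) ≈ 5.159055.
4*ln(N)/m ≈ 4*5.159055/117 ≈ 0.17637795.
eps = sqrt(0.17637795) ≈ 0.4199737 ≈ 0.41997.

0.41997


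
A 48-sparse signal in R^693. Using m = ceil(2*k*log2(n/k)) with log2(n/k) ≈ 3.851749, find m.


log2(n/k) = log2(693/48) ≈ 3.851749.
2*k*log2(n/k) ≈ 2*48*3.851749 = 369.767904.
m = ceil(369.767904) = 370.

370


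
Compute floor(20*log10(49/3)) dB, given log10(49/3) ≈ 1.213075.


||x||/||e|| = 49/3.
log10(49/3) ≈ 1.213075.
20*log10(||x||/||e||) ≈ 20*1.213075 = 24.2615.
floor(24.2615) = 24.

24


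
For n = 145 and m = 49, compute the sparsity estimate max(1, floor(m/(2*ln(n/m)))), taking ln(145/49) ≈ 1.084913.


n/m = 145/49.
ln(n/m) ≈ 1.084913.
2*ln(n/m) ≈ 2.169826.
m/(2*ln(n/m)) ≈ 49/2.169826 ≈ 22.5825.
floor = 22.
k_max = max(1, 22) = 22.

22


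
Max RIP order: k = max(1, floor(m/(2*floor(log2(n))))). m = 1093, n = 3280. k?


floor(log2(3280)) = 11.
2*11 = 22.
m/(2*floor(log2(n))) = 1093/22 ≈ 49.6818.
floor = 49.
k = max(1, 49) = 49.

49


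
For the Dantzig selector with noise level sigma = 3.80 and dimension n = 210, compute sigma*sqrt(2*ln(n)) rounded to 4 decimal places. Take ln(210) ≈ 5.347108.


ln(210) ≈ 5.347108.
2*ln(n) ≈ 10.694216.
sqrt(2*ln(n)) ≈ sqrt(10.694216) ≈ 3.270201.
threshold ≈ 3.80*3.270201 = 12.4267638 ≈ 12.4268.

12.4268


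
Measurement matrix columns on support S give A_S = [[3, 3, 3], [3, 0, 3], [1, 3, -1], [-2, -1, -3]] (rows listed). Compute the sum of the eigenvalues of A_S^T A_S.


Sum of eigenvalues of A_S^T A_S = trace(A_S^T A_S) = sum of squared column norms of A_S.
A_S^T A_S diagonal: [23, 19, 28].
trace = 23 + 19 + 28 = 70.

70


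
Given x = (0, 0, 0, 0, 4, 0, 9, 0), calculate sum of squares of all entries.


Non-zero entries: [(4, 4), (6, 9)]
Squares: [16, 81]
||x||_2^2 = sum = 97.

97


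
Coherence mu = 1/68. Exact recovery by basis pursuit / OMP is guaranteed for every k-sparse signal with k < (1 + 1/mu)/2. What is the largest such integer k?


1/mu = 68.
1 + 1/mu = 69.
(1 + 1/mu)/2 = 34.5 is not an integer, so k_max = floor(34.5) = 34.

34


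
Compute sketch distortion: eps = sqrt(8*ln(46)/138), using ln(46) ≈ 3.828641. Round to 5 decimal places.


ln(46) ≈ 3.828641.
8*ln(N)/m ≈ 8*3.828641/138 ≈ 0.2219502.
eps = sqrt(0.2219502) ≈ 0.4711159 ≈ 0.47112.

0.47112


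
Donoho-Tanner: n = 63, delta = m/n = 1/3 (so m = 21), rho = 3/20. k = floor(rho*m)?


m = 1/3*63 = 21.
rho = 3/20.
rho*m = 3/20*21 = 3.15.
k = floor(3.15) = 3.

3


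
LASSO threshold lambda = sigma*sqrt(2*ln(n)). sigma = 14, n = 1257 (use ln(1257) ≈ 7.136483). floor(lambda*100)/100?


ln(1257) ≈ 7.136483.
2*ln(n) ≈ 14.272966.
sqrt(2*ln(n)) ≈ sqrt(14.272966) ≈ 3.777958.
lambda ≈ 14*3.777958 = 52.891412.
floor(lambda*100)/100 = 52.89.

52.89


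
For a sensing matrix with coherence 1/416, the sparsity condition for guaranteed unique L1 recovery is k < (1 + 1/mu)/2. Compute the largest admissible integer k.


1/mu = 416.
1 + 1/mu = 417.
(1 + 1/mu)/2 = 208.5 is not an integer, so k_max = floor(208.5) = 208.

208


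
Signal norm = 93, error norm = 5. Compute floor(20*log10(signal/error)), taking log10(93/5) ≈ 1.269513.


||x||/||e|| = 93/5.
log10(93/5) ≈ 1.269513.
20*log10(||x||/||e||) ≈ 20*1.269513 = 25.39026.
floor(25.39026) = 25.

25


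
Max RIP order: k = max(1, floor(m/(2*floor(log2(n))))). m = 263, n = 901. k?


floor(log2(901)) = 9.
2*9 = 18.
m/(2*floor(log2(n))) = 263/18 ≈ 14.6111.
floor = 14.
k = max(1, 14) = 14.

14
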